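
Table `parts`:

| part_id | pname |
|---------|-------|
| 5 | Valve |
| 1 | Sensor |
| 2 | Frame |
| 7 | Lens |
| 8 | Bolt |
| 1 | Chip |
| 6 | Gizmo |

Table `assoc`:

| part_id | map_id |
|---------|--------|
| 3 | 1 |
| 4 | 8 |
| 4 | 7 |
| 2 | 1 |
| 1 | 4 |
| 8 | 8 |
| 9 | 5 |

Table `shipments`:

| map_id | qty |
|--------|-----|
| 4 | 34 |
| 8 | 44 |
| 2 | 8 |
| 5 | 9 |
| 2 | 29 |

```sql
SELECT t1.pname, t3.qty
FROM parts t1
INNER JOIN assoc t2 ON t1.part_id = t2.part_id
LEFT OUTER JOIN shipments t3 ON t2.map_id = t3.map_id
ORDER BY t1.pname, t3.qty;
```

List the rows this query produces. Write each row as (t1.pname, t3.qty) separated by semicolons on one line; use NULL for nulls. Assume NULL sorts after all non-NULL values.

(Bolt, 44); (Chip, 34); (Frame, NULL); (Sensor, 34)

Step 1 — t1 INNER JOIN t2 on part_id → 4 row(s).
Then LEFT JOIN `shipments t3` on map_id: each of those 4 rows is kept; rows whose t2.map_id has no match in t3 get NULL for t3's columns.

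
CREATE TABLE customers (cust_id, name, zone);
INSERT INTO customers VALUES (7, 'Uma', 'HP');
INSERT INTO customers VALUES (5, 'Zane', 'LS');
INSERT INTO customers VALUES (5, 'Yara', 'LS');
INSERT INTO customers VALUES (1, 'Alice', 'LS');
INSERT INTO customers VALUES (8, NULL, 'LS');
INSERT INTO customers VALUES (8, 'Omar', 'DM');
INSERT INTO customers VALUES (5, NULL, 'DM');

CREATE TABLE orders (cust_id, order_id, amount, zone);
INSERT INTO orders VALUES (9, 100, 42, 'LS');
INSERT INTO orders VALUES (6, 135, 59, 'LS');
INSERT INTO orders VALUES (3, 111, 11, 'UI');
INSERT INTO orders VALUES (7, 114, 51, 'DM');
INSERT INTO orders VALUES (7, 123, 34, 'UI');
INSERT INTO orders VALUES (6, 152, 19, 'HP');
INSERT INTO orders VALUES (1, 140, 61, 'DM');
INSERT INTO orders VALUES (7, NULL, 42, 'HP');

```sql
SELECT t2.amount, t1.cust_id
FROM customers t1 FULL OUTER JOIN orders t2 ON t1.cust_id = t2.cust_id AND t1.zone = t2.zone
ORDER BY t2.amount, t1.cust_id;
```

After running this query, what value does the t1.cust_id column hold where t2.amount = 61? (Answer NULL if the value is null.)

FULL OUTER JOIN keeps every row from both sides; unmatched rows get NULL for the other side's columns.
Matching on t1.cust_id = t2.cust_id AND t1.zone = t2.zone.
Matched pairs: 1; unmatched t1 rows kept: 6; unmatched t2 rows kept: 7.

NULL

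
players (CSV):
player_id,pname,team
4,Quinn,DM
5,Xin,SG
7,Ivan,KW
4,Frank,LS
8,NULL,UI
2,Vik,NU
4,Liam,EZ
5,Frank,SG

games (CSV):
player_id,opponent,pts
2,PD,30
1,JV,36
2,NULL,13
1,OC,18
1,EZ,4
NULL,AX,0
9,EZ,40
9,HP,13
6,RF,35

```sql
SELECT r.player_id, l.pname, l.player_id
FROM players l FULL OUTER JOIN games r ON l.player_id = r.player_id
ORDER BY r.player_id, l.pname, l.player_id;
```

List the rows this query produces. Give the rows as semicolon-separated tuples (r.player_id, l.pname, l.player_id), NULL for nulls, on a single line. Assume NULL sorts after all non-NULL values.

FULL OUTER JOIN keeps every row from both sides; unmatched rows get NULL for the other side's columns.
Matching on l.player_id = r.player_id. A NULL in a compared column never satisfies the condition.
Matched pairs: 2; unmatched l rows kept: 7; unmatched r rows kept: 7.

(1, NULL, NULL); (1, NULL, NULL); (1, NULL, NULL); (2, Vik, 2); (2, Vik, 2); (6, NULL, NULL); (9, NULL, NULL); (9, NULL, NULL); (NULL, Frank, 4); (NULL, Frank, 5); (NULL, Ivan, 7); (NULL, Liam, 4); (NULL, Quinn, 4); (NULL, Xin, 5); (NULL, NULL, 8); (NULL, NULL, NULL)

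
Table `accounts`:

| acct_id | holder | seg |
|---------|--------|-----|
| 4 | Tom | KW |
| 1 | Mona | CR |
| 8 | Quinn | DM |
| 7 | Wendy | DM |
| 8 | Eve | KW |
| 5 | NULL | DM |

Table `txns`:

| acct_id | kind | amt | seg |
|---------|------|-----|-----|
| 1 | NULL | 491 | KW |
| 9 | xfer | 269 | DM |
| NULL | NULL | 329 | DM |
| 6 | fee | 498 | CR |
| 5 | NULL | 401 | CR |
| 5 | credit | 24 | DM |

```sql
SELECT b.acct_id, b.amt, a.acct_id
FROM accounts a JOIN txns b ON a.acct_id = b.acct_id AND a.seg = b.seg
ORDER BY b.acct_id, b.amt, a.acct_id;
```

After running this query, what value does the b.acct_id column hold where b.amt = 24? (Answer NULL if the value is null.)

5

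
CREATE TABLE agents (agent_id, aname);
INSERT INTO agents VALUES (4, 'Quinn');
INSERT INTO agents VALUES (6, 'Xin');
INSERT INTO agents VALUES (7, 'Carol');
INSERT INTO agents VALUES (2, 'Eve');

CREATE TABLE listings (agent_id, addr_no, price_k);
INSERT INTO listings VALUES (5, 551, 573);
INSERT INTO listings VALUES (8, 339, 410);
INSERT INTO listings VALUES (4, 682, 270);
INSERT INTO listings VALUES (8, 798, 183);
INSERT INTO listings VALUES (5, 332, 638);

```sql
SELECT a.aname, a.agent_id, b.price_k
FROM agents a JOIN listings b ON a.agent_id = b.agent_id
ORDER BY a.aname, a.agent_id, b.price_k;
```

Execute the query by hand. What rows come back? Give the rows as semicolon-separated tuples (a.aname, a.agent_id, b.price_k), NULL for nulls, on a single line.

(Quinn, 4, 270)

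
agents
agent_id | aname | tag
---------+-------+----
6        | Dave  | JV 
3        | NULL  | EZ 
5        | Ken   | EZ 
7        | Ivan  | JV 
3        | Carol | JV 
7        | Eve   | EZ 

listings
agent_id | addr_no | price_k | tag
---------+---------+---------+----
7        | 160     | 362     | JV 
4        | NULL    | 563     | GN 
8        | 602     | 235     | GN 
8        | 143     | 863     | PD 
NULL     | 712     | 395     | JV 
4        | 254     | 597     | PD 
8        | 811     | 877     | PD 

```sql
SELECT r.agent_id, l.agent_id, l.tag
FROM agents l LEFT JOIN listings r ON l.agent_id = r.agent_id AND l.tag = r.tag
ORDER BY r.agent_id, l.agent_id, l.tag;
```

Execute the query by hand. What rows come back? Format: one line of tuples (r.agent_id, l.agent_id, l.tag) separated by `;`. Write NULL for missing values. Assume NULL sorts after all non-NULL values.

(7, 7, JV); (NULL, 3, EZ); (NULL, 3, JV); (NULL, 5, EZ); (NULL, 6, JV); (NULL, 7, EZ)

LEFT JOIN keeps every row from `agents`; unmatched rows get NULL for `listings`'s columns.
Matching on l.agent_id = r.agent_id AND l.tag = r.tag. A NULL in a compared column never satisfies the condition.
- l[0] agent_id=6, tag=JV → no match; kept with NULLs on the r side.
- l[1] agent_id=3, tag=EZ → no match; kept with NULLs on the r side.
- l[2] agent_id=5, tag=EZ → no match; kept with NULLs on the r side.
- l[3] agent_id=7, tag=JV → 1 match(es) in r → 1 row(s).
- l[4] agent_id=3, tag=JV → no match; kept with NULLs on the r side.
- l[5] agent_id=7, tag=EZ → no match; kept with NULLs on the r side.
After projecting and ordering:
r.agent_id | l.agent_id | l.tag
7 | 7 | JV
NULL | 3 | EZ
NULL | 3 | JV
NULL | 5 | EZ
NULL | 6 | JV
NULL | 7 | EZ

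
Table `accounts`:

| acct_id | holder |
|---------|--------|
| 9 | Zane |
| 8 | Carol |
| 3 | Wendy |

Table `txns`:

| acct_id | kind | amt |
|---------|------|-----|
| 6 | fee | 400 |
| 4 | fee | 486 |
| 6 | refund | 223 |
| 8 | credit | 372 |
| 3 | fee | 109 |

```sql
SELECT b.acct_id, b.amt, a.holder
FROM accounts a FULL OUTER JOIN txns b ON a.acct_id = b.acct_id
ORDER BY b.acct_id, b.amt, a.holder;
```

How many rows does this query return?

6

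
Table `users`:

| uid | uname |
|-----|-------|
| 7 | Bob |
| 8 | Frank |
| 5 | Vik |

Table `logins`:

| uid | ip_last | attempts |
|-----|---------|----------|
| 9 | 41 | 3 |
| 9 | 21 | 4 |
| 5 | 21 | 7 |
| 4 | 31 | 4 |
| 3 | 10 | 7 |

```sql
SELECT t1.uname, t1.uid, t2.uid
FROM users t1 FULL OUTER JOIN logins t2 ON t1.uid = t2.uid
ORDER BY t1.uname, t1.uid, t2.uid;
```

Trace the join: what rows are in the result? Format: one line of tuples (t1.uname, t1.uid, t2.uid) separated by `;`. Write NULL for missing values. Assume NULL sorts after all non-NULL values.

(Bob, 7, NULL); (Frank, 8, NULL); (Vik, 5, 5); (NULL, NULL, 3); (NULL, NULL, 4); (NULL, NULL, 9); (NULL, NULL, 9)

FULL OUTER JOIN keeps every row from both sides; unmatched rows get NULL for the other side's columns.
Matching on t1.uid = t2.uid.
- t1[0] uid=7 → no match; kept with NULLs on the t2 side.
- t1[1] uid=8 → no match; kept with NULLs on the t2 side.
- t1[2] uid=5 → 1 match(es) in t2 → 1 row(s).
- plus 4 unmatched t2 row(s), each kept with NULL t1 columns.
After projecting and ordering:
t1.uname | t1.uid | t2.uid
Bob | 7 | NULL
Frank | 8 | NULL
Vik | 5 | 5
NULL | NULL | 3
NULL | NULL | 4
NULL | NULL | 9
NULL | NULL | 9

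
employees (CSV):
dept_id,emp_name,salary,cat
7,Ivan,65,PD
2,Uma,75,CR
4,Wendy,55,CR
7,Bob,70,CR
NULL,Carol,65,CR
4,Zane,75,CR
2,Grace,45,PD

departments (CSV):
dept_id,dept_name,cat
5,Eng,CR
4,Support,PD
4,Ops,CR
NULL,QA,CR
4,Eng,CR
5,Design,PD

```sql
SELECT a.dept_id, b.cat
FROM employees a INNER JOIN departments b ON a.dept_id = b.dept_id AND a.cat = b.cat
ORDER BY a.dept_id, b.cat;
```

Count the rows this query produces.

INNER JOIN keeps only pairs where the ON condition holds.
Matching on a.dept_id = b.dept_id AND a.cat = b.cat. A NULL in a compared column never satisfies the condition.
Matched pairs: 4.
Total: 4 rows.

4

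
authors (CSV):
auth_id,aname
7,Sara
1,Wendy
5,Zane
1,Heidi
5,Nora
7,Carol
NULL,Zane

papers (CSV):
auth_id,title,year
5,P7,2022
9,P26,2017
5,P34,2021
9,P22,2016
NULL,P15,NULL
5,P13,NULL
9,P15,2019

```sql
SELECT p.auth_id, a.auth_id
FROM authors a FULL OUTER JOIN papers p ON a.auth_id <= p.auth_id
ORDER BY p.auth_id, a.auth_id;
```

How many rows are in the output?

32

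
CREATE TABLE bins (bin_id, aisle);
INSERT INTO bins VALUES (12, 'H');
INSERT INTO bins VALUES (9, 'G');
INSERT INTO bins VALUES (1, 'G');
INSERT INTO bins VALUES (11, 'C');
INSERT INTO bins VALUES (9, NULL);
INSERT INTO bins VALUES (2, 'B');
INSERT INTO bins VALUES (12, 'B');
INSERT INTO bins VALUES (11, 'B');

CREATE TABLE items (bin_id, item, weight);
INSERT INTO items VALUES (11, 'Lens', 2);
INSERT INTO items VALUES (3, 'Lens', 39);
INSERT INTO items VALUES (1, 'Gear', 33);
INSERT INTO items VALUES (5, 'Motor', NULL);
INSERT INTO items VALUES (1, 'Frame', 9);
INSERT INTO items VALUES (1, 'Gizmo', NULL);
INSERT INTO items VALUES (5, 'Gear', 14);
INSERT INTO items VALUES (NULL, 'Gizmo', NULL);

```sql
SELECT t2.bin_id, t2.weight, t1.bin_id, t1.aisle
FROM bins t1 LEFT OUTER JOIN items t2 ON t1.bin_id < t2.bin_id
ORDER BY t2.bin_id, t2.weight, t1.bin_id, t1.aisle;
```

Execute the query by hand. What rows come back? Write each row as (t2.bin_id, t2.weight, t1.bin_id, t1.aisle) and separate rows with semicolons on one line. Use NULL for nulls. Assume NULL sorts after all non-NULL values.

(3, 39, 1, G); (3, 39, 2, B); (5, 14, 1, G); (5, 14, 2, B); (5, NULL, 1, G); (5, NULL, 2, B); (11, 2, 1, G); (11, 2, 2, B); (11, 2, 9, G); (11, 2, 9, NULL); (NULL, NULL, 11, B); (NULL, NULL, 11, C); (NULL, NULL, 12, B); (NULL, NULL, 12, H)

LEFT JOIN keeps every row from `bins`; unmatched rows get NULL for `items`'s columns.
Matching on t1.bin_id < t2.bin_id. A NULL in a compared column never satisfies the condition.
Matched pairs: 10; unmatched t1 rows kept: 4.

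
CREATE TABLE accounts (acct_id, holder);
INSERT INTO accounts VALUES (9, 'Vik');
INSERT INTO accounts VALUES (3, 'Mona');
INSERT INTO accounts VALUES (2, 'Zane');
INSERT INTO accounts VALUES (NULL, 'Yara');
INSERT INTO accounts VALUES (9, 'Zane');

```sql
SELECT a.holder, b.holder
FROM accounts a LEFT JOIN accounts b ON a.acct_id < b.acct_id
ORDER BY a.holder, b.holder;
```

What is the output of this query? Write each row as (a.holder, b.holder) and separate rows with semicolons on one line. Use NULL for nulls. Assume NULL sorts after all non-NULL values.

LEFT JOIN keeps every row from `accounts a`; unmatched rows get NULL for `accounts b`'s columns.
Matching on a.acct_id < b.acct_id. A NULL in a compared column never satisfies the condition.
- acct_id=9: no b row matches, row kept with b columns NULL.
- acct_id=3: 2 matching b row(s), so 2 row(s) emitted.
- acct_id=2: 3 matching b row(s), so 3 row(s) emitted.
- acct_id=NULL: no b row matches, row kept with b columns NULL.
- acct_id=9: no b row matches, row kept with b columns NULL.
After projecting and ordering:
a.holder | b.holder
Mona | Vik
Mona | Zane
Vik | NULL
Yara | NULL
Zane | Mona
Zane | Vik
Zane | Zane
Zane | NULL

(Mona, Vik); (Mona, Zane); (Vik, NULL); (Yara, NULL); (Zane, Mona); (Zane, Vik); (Zane, Zane); (Zane, NULL)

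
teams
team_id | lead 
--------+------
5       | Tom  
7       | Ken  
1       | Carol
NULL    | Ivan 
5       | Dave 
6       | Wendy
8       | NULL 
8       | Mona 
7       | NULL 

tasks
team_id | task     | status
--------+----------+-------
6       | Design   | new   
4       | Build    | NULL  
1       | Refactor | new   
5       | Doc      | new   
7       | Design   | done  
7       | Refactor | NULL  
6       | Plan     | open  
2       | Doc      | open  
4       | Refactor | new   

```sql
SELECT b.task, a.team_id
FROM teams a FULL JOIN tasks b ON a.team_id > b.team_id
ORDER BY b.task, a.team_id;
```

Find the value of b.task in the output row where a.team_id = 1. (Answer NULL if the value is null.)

NULL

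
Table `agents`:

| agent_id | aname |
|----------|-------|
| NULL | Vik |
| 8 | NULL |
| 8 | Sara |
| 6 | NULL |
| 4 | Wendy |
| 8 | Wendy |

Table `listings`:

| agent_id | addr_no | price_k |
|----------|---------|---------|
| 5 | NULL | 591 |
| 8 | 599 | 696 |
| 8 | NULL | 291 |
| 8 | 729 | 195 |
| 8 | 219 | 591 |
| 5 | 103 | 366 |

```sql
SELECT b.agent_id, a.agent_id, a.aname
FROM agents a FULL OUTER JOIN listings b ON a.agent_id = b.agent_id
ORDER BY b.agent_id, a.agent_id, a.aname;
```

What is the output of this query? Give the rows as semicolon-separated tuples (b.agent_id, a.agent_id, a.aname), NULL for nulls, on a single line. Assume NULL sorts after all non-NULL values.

FULL OUTER JOIN keeps every row from both sides; unmatched rows get NULL for the other side's columns.
Matching on a.agent_id = b.agent_id. A NULL in a compared column never satisfies the condition.
- a[0] agent_id=NULL → no match; kept with NULLs on the b side.
- a[1] agent_id=8 → 4 match(es) in b → 4 row(s).
- a[2] agent_id=8 → 4 match(es) in b → 4 row(s).
- a[3] agent_id=6 → no match; kept with NULLs on the b side.
- a[4] agent_id=4 → no match; kept with NULLs on the b side.
- a[5] agent_id=8 → 4 match(es) in b → 4 row(s).
- 2 row(s) from b found no a partner → padded with NULL.

(5, NULL, NULL); (5, NULL, NULL); (8, 8, Sara); (8, 8, Sara); (8, 8, Sara); (8, 8, Sara); (8, 8, Wendy); (8, 8, Wendy); (8, 8, Wendy); (8, 8, Wendy); (8, 8, NULL); (8, 8, NULL); (8, 8, NULL); (8, 8, NULL); (NULL, 4, Wendy); (NULL, 6, NULL); (NULL, NULL, Vik)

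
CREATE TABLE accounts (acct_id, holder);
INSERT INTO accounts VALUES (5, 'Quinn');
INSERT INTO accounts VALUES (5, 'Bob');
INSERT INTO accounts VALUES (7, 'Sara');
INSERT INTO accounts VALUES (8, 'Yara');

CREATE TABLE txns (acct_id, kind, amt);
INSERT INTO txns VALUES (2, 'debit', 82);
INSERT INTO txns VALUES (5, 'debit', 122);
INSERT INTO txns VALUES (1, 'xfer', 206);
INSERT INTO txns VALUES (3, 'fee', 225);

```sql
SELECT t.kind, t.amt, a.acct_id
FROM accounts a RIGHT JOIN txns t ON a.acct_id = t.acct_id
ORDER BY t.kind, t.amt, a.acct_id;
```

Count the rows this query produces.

5

RIGHT JOIN keeps every row from `txns`; unmatched rows get NULL for `accounts`'s columns.
Matching on a.acct_id = t.acct_id.
- a (acct_id=5) pairs with 1 row(s) of t.
- a (acct_id=5) pairs with 1 row(s) of t.
- a (acct_id=7) has no partner in t.
- a (acct_id=8) has no partner in t.
- 3 t row(s) had no a match → kept, a columns NULL.
Total: 2 matched + 3 padded = 5 rows.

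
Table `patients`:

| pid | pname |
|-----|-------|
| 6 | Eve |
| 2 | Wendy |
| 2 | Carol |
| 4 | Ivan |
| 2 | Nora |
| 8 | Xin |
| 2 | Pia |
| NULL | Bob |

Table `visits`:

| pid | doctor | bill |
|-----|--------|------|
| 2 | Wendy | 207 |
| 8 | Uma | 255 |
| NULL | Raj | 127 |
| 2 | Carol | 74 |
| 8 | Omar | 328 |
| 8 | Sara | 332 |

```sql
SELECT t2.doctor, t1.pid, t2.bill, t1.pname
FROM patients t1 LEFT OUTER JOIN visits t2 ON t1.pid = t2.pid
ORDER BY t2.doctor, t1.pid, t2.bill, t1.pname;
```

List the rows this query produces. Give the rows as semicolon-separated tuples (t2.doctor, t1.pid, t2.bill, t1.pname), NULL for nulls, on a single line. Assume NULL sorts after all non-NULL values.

(Carol, 2, 74, Carol); (Carol, 2, 74, Nora); (Carol, 2, 74, Pia); (Carol, 2, 74, Wendy); (Omar, 8, 328, Xin); (Sara, 8, 332, Xin); (Uma, 8, 255, Xin); (Wendy, 2, 207, Carol); (Wendy, 2, 207, Nora); (Wendy, 2, 207, Pia); (Wendy, 2, 207, Wendy); (NULL, 4, NULL, Ivan); (NULL, 6, NULL, Eve); (NULL, NULL, NULL, Bob)

LEFT JOIN keeps every row from `patients`; unmatched rows get NULL for `visits`'s columns.
Matching on t1.pid = t2.pid. A NULL in a compared column never satisfies the condition.
Matched pairs: 11; unmatched t1 rows kept: 3.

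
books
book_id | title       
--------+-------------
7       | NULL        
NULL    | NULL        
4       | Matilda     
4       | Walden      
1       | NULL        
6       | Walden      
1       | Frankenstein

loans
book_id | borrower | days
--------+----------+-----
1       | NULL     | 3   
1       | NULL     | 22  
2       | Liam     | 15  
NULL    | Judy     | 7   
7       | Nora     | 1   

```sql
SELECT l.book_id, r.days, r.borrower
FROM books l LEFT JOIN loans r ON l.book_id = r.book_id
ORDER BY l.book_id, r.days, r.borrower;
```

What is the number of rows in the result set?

9

LEFT JOIN keeps every row from `books`; unmatched rows get NULL for `loans`'s columns.
Matching on l.book_id = r.book_id. A NULL in a compared column never satisfies the condition.
- l (book_id=7) pairs with 1 row(s) of r.
- l (book_id=NULL) has no partner → padded with NULL.
- l (book_id=4) has no partner → padded with NULL.
- l (book_id=4) has no partner → padded with NULL.
- l (book_id=1) pairs with 2 row(s) of r.
- l (book_id=6) has no partner → padded with NULL.
- l (book_id=1) pairs with 2 row(s) of r.
Total: 5 matched + 4 padded = 9 rows.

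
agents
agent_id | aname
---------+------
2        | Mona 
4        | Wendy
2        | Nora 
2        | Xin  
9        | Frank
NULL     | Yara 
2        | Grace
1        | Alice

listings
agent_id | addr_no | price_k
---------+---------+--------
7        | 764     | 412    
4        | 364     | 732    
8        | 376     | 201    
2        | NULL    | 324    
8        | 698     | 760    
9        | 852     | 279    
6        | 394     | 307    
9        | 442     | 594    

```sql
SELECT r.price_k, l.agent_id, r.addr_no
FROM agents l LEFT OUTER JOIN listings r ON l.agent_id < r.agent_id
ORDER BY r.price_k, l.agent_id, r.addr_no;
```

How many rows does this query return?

44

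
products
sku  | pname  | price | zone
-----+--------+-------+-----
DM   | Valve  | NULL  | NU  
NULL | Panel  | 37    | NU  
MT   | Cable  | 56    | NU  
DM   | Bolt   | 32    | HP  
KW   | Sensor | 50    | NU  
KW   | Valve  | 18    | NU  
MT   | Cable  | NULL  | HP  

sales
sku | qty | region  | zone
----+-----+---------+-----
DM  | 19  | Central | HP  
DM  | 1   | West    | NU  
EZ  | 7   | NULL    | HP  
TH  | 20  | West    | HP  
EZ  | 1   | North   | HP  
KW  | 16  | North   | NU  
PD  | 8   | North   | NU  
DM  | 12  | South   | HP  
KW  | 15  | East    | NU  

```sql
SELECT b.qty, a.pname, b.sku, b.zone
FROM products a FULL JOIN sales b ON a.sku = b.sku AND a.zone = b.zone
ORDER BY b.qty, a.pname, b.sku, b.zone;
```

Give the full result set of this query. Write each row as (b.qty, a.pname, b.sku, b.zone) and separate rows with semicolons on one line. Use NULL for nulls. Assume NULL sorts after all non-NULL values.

FULL OUTER JOIN keeps every row from both sides; unmatched rows get NULL for the other side's columns.
Matching on a.sku = b.sku AND a.zone = b.zone. A NULL in a compared column never satisfies the condition.
- a row (sku=DM, zone=NU): matches 1 b row(s) → 1 output row(s).
- a row (sku=NULL, zone=NU): no match → kept, b columns NULL.
- a row (sku=MT, zone=NU): no match → kept, b columns NULL.
- a row (sku=DM, zone=HP): matches 2 b row(s) → 2 output row(s).
- a row (sku=KW, zone=NU): matches 2 b row(s) → 2 output row(s).
- a row (sku=KW, zone=NU): matches 2 b row(s) → 2 output row(s).
- a row (sku=MT, zone=HP): no match → kept, b columns NULL.
- 4 row(s) from b found no a partner → padded with NULL.

(1, Valve, DM, NU); (1, NULL, EZ, HP); (7, NULL, EZ, HP); (8, NULL, PD, NU); (12, Bolt, DM, HP); (15, Sensor, KW, NU); (15, Valve, KW, NU); (16, Sensor, KW, NU); (16, Valve, KW, NU); (19, Bolt, DM, HP); (20, NULL, TH, HP); (NULL, Cable, NULL, NULL); (NULL, Cable, NULL, NULL); (NULL, Panel, NULL, NULL)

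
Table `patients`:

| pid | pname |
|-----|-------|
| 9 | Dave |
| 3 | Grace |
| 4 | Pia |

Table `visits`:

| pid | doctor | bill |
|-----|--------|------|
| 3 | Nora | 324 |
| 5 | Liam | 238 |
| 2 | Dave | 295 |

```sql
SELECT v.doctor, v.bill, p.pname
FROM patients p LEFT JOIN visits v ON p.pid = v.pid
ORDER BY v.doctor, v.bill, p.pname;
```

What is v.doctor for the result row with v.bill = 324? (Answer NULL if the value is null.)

LEFT JOIN keeps every row from `patients`; unmatched rows get NULL for `visits`'s columns.
Matching on p.pid = v.pid.
- pid=9: no v row matches, row kept with v columns NULL.
- pid=3: 1 matching v row(s), so 1 row(s) emitted.
- pid=4: no v row matches, row kept with v columns NULL.

Nora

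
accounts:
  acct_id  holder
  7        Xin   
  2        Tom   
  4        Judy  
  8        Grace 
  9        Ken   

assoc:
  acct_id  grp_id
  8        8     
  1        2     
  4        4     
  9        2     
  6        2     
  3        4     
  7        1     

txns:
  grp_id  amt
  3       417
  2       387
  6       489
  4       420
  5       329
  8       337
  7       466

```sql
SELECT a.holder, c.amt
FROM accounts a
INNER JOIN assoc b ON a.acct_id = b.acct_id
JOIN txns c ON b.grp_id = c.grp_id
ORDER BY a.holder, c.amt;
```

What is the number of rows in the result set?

3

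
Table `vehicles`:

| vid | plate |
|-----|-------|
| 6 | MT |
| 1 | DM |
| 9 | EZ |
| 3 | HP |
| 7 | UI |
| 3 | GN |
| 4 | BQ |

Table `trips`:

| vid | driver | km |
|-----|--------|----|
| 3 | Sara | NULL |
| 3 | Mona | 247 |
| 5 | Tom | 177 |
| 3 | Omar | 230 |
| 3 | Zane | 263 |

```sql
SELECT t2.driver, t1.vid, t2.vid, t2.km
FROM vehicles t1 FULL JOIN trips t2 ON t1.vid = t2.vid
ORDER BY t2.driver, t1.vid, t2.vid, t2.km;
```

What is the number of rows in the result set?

FULL OUTER JOIN keeps every row from both sides; unmatched rows get NULL for the other side's columns.
Matching on t1.vid = t2.vid.
Matched pairs: 8; unmatched t1 rows kept: 5; unmatched t2 rows kept: 1.
Total: 8 matched + 6 padded = 14 rows.

14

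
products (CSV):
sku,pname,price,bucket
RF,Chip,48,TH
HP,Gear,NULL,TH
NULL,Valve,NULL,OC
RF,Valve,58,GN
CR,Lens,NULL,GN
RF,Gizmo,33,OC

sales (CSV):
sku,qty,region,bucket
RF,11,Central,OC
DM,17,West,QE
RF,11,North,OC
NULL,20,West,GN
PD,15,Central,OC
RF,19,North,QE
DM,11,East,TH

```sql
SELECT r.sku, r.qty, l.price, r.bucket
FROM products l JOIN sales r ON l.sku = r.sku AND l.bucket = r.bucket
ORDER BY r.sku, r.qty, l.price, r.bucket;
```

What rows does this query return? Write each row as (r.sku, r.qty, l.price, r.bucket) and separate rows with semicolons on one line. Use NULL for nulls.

INNER JOIN keeps only pairs where the ON condition holds.
Matching on l.sku = r.sku AND l.bucket = r.bucket. A NULL in a compared column never satisfies the condition.
- l (sku=RF, bucket=TH) has no partner → excluded.
- l (sku=HP, bucket=TH) has no partner → excluded.
- l (sku=NULL, bucket=OC) has no partner → excluded.
- l (sku=RF, bucket=GN) has no partner → excluded.
- l (sku=CR, bucket=GN) has no partner → excluded.
- l (sku=RF, bucket=OC) pairs with 2 row(s) of r.
After projecting and ordering:
r.sku | r.qty | l.price | r.bucket
RF | 11 | 33 | OC
RF | 11 | 33 | OC

(RF, 11, 33, OC); (RF, 11, 33, OC)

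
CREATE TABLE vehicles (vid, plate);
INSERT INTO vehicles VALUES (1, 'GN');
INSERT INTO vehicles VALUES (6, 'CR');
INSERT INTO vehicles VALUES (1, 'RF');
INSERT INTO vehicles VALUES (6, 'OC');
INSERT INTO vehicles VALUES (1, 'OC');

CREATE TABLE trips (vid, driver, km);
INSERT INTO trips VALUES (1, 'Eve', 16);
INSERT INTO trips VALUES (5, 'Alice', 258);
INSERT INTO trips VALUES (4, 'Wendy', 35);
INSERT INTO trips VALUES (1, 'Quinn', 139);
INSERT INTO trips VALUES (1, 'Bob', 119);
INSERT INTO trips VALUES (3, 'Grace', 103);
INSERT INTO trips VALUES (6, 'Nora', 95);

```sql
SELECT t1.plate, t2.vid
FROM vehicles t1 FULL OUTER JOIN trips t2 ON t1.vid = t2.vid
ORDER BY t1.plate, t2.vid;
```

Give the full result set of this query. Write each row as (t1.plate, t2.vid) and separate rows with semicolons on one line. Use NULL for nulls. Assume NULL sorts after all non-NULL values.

FULL OUTER JOIN keeps every row from both sides; unmatched rows get NULL for the other side's columns.
Matching on t1.vid = t2.vid.
- t1 (vid=1) pairs with 3 row(s) of t2.
- t1 (vid=6) pairs with 1 row(s) of t2.
- t1 (vid=1) pairs with 3 row(s) of t2.
- t1 (vid=6) pairs with 1 row(s) of t2.
- t1 (vid=1) pairs with 3 row(s) of t2.
- 3 t2 row(s) had no t1 match → kept, t1 columns NULL.

(CR, 6); (GN, 1); (GN, 1); (GN, 1); (OC, 1); (OC, 1); (OC, 1); (OC, 6); (RF, 1); (RF, 1); (RF, 1); (NULL, 3); (NULL, 4); (NULL, 5)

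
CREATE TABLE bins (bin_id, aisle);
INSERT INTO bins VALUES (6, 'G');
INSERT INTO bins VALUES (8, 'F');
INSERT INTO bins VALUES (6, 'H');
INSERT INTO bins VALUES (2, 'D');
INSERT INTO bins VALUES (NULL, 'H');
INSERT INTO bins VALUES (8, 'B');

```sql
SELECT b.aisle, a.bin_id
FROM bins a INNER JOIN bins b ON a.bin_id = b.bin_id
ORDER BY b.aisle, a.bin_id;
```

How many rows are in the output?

INNER JOIN keeps only pairs where the ON condition holds.
Matching on a.bin_id = b.bin_id. A NULL in a compared column never satisfies the condition.
- a (bin_id=6) pairs with 2 row(s) of b.
- a (bin_id=8) pairs with 2 row(s) of b.
- a (bin_id=6) pairs with 2 row(s) of b.
- a (bin_id=2) pairs with 1 row(s) of b.
- a (bin_id=NULL) has no partner → excluded.
- a (bin_id=8) pairs with 2 row(s) of b.
Total: 9 rows.

9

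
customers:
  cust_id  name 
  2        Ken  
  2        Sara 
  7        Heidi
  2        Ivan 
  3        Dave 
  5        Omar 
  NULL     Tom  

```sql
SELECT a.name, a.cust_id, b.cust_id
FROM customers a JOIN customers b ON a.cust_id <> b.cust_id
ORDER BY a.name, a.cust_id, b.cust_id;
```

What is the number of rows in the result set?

INNER JOIN keeps only pairs where the ON condition holds.
Matching on a.cust_id <> b.cust_id. A NULL in a compared column never satisfies the condition.
- a[0] cust_id=2 → 3 match(es) in b → 3 row(s).
- a[1] cust_id=2 → 3 match(es) in b → 3 row(s).
- a[2] cust_id=7 → 5 match(es) in b → 5 row(s).
- a[3] cust_id=2 → 3 match(es) in b → 3 row(s).
- a[4] cust_id=3 → 5 match(es) in b → 5 row(s).
- a[5] cust_id=5 → 5 match(es) in b → 5 row(s).
- a[6] cust_id=NULL → no match; dropped.
Total: 24 rows.

24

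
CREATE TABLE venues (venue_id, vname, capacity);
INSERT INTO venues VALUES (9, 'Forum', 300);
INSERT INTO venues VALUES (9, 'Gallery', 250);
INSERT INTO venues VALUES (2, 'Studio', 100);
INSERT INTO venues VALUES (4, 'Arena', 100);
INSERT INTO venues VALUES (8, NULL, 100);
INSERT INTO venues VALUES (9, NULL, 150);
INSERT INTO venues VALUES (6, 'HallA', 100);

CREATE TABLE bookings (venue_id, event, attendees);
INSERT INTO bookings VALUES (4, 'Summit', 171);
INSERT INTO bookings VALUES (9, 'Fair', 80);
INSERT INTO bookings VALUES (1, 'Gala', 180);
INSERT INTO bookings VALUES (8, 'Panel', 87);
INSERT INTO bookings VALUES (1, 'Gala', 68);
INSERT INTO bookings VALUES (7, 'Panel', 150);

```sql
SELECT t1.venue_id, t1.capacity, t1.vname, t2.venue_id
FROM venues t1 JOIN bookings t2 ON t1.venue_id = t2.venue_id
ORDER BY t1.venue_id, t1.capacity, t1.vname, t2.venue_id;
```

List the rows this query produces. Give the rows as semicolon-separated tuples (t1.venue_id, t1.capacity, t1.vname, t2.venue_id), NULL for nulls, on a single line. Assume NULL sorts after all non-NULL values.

(4, 100, Arena, 4); (8, 100, NULL, 8); (9, 150, NULL, 9); (9, 250, Gallery, 9); (9, 300, Forum, 9)

INNER JOIN keeps only pairs where the ON condition holds.
Matching on t1.venue_id = t2.venue_id.
- t1 row (venue_id=9): matches 1 t2 row(s) → 1 output row(s).
- t1 row (venue_id=9): matches 1 t2 row(s) → 1 output row(s).
- t1 row (venue_id=2): no match → dropped.
- t1 row (venue_id=4): matches 1 t2 row(s) → 1 output row(s).
- t1 row (venue_id=8): matches 1 t2 row(s) → 1 output row(s).
- t1 row (venue_id=9): matches 1 t2 row(s) → 1 output row(s).
- t1 row (venue_id=6): no match → dropped.
After projecting and ordering:
t1.venue_id | t1.capacity | t1.vname | t2.venue_id
4 | 100 | Arena | 4
8 | 100 | NULL | 8
9 | 150 | NULL | 9
9 | 250 | Gallery | 9
9 | 300 | Forum | 9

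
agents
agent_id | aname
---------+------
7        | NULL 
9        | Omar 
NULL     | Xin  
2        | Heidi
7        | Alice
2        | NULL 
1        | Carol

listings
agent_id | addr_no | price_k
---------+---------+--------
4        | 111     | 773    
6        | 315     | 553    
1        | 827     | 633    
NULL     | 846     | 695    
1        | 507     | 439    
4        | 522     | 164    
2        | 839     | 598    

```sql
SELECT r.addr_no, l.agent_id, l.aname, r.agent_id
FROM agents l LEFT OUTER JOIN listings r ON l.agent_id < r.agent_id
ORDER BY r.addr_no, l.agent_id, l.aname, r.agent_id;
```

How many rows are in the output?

14

LEFT JOIN keeps every row from `agents`; unmatched rows get NULL for `listings`'s columns.
Matching on l.agent_id < r.agent_id. A NULL in a compared column never satisfies the condition.
- l[0] agent_id=7 → no match; kept with NULLs on the r side.
- l[1] agent_id=9 → no match; kept with NULLs on the r side.
- l[2] agent_id=NULL → no match; kept with NULLs on the r side.
- l[3] agent_id=2 → 3 match(es) in r → 3 row(s).
- l[4] agent_id=7 → no match; kept with NULLs on the r side.
- l[5] agent_id=2 → 3 match(es) in r → 3 row(s).
- l[6] agent_id=1 → 4 match(es) in r → 4 row(s).
Total: 10 matched + 4 padded = 14 rows.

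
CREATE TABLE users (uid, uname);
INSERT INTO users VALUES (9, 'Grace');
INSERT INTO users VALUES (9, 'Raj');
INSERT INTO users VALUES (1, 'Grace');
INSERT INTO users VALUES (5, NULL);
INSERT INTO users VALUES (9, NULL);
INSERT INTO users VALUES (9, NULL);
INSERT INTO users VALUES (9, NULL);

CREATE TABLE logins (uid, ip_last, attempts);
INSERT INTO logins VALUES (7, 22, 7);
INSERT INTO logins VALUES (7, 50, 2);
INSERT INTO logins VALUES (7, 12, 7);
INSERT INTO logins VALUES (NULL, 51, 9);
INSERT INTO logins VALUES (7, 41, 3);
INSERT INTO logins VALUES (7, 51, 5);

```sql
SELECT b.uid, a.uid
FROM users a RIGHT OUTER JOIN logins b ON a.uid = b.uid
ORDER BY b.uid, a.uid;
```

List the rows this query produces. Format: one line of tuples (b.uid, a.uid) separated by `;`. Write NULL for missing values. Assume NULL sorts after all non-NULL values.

(7, NULL); (7, NULL); (7, NULL); (7, NULL); (7, NULL); (NULL, NULL)

RIGHT JOIN keeps every row from `logins`; unmatched rows get NULL for `users`'s columns.
Matching on a.uid = b.uid. A NULL in a compared column never satisfies the condition.
- a row (uid=9): no match.
- a row (uid=9): no match.
- a row (uid=1): no match.
- a row (uid=5): no match.
- a row (uid=9): no match.
- a row (uid=9): no match.
- a row (uid=9): no match.
- 6 row(s) from b found no a partner → padded with NULL.
After projecting and ordering:
b.uid | a.uid
7 | NULL
7 | NULL
7 | NULL
7 | NULL
7 | NULL
NULL | NULL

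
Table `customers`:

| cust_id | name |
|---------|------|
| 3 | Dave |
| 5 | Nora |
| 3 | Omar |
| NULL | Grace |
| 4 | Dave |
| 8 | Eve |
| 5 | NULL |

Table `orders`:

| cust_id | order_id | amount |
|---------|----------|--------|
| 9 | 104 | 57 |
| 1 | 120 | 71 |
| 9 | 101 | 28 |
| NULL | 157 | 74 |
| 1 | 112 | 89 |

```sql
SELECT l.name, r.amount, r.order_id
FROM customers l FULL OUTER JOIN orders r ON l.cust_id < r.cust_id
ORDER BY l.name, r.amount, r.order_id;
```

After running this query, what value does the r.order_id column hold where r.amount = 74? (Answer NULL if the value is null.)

FULL OUTER JOIN keeps every row from both sides; unmatched rows get NULL for the other side's columns.
Matching on l.cust_id < r.cust_id. A NULL in a compared column never satisfies the condition.
Matched pairs: 12; unmatched l rows kept: 1; unmatched r rows kept: 3.

157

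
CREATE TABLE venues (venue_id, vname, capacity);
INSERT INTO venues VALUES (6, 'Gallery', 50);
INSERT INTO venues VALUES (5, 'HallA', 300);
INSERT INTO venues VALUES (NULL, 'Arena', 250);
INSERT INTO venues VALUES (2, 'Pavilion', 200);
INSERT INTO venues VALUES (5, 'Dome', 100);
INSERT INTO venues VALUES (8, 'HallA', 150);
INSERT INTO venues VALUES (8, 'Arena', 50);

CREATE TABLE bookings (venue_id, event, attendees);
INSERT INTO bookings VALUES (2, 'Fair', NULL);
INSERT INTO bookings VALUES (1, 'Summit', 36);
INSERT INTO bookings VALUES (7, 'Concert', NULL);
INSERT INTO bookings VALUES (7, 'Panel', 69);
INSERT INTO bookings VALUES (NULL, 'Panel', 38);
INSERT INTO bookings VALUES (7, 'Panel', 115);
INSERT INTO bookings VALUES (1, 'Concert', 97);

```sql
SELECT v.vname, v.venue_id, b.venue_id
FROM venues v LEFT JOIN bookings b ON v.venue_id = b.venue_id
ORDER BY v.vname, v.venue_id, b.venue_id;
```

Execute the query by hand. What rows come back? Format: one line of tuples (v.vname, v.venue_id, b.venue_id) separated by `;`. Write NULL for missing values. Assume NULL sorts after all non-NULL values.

LEFT JOIN keeps every row from `venues`; unmatched rows get NULL for `bookings`'s columns.
Matching on v.venue_id = b.venue_id. A NULL in a compared column never satisfies the condition.
- venue_id=6: no b row matches, row kept with b columns NULL.
- venue_id=5: no b row matches, row kept with b columns NULL.
- venue_id=NULL: no b row matches, row kept with b columns NULL.
- venue_id=2: 1 matching b row(s), so 1 row(s) emitted.
- venue_id=5: no b row matches, row kept with b columns NULL.
- venue_id=8: no b row matches, row kept with b columns NULL.
- venue_id=8: no b row matches, row kept with b columns NULL.
After projecting and ordering:
v.vname | v.venue_id | b.venue_id
Arena | 8 | NULL
Arena | NULL | NULL
Dome | 5 | NULL
Gallery | 6 | NULL
HallA | 5 | NULL
HallA | 8 | NULL
Pavilion | 2 | 2

(Arena, 8, NULL); (Arena, NULL, NULL); (Dome, 5, NULL); (Gallery, 6, NULL); (HallA, 5, NULL); (HallA, 8, NULL); (Pavilion, 2, 2)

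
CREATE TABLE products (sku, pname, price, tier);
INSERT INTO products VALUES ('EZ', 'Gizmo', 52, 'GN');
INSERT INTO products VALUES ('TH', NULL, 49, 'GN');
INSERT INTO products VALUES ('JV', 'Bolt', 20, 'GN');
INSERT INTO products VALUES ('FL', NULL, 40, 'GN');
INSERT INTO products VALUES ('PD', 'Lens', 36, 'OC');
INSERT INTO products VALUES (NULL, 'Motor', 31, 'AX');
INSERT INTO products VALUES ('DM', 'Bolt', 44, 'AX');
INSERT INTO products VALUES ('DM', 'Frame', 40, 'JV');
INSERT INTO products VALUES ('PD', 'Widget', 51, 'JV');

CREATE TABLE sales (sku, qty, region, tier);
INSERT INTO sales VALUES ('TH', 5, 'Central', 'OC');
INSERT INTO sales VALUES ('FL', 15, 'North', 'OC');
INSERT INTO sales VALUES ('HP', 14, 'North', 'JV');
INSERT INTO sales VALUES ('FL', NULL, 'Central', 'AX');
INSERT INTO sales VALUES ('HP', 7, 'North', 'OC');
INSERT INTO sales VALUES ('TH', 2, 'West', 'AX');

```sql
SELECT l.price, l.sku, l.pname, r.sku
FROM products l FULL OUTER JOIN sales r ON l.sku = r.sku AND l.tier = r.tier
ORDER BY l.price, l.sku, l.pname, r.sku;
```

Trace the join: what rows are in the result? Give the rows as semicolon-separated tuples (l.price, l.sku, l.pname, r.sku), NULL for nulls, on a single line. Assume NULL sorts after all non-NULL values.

FULL OUTER JOIN keeps every row from both sides; unmatched rows get NULL for the other side's columns.
Matching on l.sku = r.sku AND l.tier = r.tier. A NULL in a compared column never satisfies the condition.
- l (sku=EZ, tier=GN) has no partner → padded with NULL.
- l (sku=TH, tier=GN) has no partner → padded with NULL.
- l (sku=JV, tier=GN) has no partner → padded with NULL.
- l (sku=FL, tier=GN) has no partner → padded with NULL.
- l (sku=PD, tier=OC) has no partner → padded with NULL.
- l (sku=NULL, tier=AX) has no partner → padded with NULL.
- l (sku=DM, tier=AX) has no partner → padded with NULL.
- l (sku=DM, tier=JV) has no partner → padded with NULL.
- l (sku=PD, tier=JV) has no partner → padded with NULL.
- plus 6 unmatched r row(s), each kept with NULL l columns.

(20, JV, Bolt, NULL); (31, NULL, Motor, NULL); (36, PD, Lens, NULL); (40, DM, Frame, NULL); (40, FL, NULL, NULL); (44, DM, Bolt, NULL); (49, TH, NULL, NULL); (51, PD, Widget, NULL); (52, EZ, Gizmo, NULL); (NULL, NULL, NULL, FL); (NULL, NULL, NULL, FL); (NULL, NULL, NULL, HP); (NULL, NULL, NULL, HP); (NULL, NULL, NULL, TH); (NULL, NULL, NULL, TH)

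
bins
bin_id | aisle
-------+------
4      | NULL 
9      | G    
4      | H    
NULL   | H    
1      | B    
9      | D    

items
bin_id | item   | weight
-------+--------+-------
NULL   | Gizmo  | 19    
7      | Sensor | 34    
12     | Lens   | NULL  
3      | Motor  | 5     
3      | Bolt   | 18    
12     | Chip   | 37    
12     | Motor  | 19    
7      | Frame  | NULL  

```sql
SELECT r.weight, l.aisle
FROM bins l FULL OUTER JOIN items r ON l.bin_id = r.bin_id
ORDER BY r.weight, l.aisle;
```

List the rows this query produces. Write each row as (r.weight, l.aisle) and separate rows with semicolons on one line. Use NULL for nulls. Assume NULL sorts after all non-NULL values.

(5, NULL); (18, NULL); (19, NULL); (19, NULL); (34, NULL); (37, NULL); (NULL, B); (NULL, D); (NULL, G); (NULL, H); (NULL, H); (NULL, NULL); (NULL, NULL); (NULL, NULL)

FULL OUTER JOIN keeps every row from both sides; unmatched rows get NULL for the other side's columns.
Matching on l.bin_id = r.bin_id. A NULL in a compared column never satisfies the condition.
Matched pairs: 0; unmatched l rows kept: 6; unmatched r rows kept: 8.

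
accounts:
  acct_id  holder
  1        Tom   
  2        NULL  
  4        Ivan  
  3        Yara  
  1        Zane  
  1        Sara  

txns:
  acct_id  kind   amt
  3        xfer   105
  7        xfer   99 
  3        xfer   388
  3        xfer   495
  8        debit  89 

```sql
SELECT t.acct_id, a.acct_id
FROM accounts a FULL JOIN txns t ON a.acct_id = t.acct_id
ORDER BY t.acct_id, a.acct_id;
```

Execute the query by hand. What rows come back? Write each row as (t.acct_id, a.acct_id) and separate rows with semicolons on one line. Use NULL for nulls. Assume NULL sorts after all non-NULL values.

FULL OUTER JOIN keeps every row from both sides; unmatched rows get NULL for the other side's columns.
Matching on a.acct_id = t.acct_id.
Matched pairs: 3; unmatched a rows kept: 5; unmatched t rows kept: 2.

(3, 3); (3, 3); (3, 3); (7, NULL); (8, NULL); (NULL, 1); (NULL, 1); (NULL, 1); (NULL, 2); (NULL, 4)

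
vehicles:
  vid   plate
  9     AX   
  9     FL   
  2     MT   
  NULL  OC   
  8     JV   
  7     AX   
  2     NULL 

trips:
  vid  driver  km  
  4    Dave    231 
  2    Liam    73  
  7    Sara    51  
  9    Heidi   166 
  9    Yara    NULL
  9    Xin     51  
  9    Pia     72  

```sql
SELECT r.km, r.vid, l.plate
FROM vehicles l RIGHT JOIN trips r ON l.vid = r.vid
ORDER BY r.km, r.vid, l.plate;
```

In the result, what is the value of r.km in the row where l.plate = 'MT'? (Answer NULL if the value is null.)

73

RIGHT JOIN keeps every row from `trips`; unmatched rows get NULL for `vehicles`'s columns.
Matching on l.vid = r.vid. A NULL in a compared column never satisfies the condition.
Matched pairs: 11; unmatched r rows kept: 1.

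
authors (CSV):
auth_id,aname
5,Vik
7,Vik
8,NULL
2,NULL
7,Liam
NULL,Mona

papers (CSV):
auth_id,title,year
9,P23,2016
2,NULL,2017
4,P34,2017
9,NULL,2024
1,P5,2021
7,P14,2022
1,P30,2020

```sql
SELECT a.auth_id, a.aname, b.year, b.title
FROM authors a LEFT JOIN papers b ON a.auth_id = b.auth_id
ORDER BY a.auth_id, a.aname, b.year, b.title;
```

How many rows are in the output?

6

LEFT JOIN keeps every row from `authors`; unmatched rows get NULL for `papers`'s columns.
Matching on a.auth_id = b.auth_id. A NULL in a compared column never satisfies the condition.
- a[0] auth_id=5 → no match; kept with NULLs on the b side.
- a[1] auth_id=7 → 1 match(es) in b → 1 row(s).
- a[2] auth_id=8 → no match; kept with NULLs on the b side.
- a[3] auth_id=2 → 1 match(es) in b → 1 row(s).
- a[4] auth_id=7 → 1 match(es) in b → 1 row(s).
- a[5] auth_id=NULL → no match; kept with NULLs on the b side.
Total: 3 matched + 3 padded = 6 rows.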